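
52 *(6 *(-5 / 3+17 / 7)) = 1664 / 7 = 237.71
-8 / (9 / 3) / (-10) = 4 / 15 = 0.27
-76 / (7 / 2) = -152 / 7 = -21.71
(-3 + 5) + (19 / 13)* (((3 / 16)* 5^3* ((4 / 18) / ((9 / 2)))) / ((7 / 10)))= 21703 / 4914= 4.42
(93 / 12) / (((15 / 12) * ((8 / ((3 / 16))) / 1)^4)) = 2511 / 1342177280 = 0.00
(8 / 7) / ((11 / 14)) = 16 / 11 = 1.45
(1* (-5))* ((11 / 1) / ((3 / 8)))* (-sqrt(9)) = 440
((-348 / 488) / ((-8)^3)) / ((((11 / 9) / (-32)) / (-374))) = 13311 / 976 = 13.64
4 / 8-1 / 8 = 3 / 8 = 0.38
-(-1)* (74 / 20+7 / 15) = 25 / 6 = 4.17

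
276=276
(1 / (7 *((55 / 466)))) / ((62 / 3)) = 0.06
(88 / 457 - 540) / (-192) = 61673 / 21936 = 2.81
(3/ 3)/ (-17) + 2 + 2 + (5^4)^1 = 10692/ 17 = 628.94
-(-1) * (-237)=-237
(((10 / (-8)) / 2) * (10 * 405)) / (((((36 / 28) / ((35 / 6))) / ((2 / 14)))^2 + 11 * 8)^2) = -15193828125 / 49032130624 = -0.31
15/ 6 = 5/ 2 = 2.50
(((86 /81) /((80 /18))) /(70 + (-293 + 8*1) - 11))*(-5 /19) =43 /154584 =0.00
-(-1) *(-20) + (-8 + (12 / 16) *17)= -61 / 4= -15.25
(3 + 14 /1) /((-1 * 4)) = -17 /4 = -4.25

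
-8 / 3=-2.67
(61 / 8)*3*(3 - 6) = -68.62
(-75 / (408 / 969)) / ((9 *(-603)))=475 / 14472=0.03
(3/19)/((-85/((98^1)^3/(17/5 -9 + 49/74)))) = 9949744/28101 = 354.07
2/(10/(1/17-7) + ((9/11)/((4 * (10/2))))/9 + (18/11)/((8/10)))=3.28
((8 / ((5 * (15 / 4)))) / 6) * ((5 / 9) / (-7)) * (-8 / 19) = 128 / 53865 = 0.00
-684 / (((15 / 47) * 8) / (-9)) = 24111 / 10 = 2411.10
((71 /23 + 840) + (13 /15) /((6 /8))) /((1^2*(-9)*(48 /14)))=-6116537 /223560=-27.36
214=214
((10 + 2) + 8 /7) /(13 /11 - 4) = -1012 /217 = -4.66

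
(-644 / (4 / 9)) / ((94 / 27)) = -39123 / 94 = -416.20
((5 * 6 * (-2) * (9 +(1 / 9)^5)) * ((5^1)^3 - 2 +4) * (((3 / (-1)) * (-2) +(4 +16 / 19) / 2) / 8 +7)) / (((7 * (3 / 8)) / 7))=-183581324480 / 124659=-1472668.03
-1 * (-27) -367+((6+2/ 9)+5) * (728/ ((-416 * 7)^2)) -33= -39102235/ 104832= -373.00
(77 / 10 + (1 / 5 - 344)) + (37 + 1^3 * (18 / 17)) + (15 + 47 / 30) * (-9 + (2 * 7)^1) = -54878 / 255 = -215.21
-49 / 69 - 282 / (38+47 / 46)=-983023 / 123855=-7.94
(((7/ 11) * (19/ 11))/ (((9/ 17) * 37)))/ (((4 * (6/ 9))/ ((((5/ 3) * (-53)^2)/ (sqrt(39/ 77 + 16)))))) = 31755745 * sqrt(97867)/ 409699224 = 24.25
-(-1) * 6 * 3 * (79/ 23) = 1422/ 23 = 61.83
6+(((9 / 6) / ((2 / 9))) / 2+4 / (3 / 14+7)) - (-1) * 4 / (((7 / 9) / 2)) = 114337 / 5656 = 20.22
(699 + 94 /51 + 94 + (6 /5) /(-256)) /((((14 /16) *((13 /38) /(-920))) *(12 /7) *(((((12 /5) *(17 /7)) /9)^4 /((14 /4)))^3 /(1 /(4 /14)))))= -5431648957785103244631981018310546875 /138254475879035786592518144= -39287328119.04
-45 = -45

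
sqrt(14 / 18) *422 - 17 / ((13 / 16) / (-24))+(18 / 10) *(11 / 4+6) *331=422 *sqrt(7) / 3+297201 / 52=6087.57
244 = 244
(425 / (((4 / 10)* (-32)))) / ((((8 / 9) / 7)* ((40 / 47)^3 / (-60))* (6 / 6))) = 1667916495 / 65536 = 25450.39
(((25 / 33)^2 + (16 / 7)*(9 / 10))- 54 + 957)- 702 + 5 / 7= 7788623 / 38115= 204.35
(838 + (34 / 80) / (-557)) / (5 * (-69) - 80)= -18670623 / 9469000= -1.97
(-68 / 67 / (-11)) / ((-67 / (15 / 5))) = -204 / 49379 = -0.00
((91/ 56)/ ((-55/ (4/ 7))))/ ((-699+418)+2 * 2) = 13/ 213290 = 0.00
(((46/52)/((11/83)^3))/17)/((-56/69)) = -907425969/32944912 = -27.54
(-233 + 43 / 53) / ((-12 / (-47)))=-96397 / 106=-909.41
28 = 28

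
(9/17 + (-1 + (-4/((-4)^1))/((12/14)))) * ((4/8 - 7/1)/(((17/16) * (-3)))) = 3692/2601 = 1.42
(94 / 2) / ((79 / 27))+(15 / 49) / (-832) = 51733407 / 3220672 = 16.06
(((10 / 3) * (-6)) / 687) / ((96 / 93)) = -155 / 5496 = -0.03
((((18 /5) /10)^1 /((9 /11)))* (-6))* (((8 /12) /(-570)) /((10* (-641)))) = -11 /22835625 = -0.00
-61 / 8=-7.62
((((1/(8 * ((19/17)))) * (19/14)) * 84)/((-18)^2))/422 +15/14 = 1367399/1276128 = 1.07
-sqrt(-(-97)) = -sqrt(97) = -9.85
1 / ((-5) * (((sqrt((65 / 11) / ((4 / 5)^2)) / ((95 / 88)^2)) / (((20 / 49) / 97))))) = -361 * sqrt(715) / 29905876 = -0.00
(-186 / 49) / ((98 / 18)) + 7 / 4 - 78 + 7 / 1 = -671773 / 9604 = -69.95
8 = 8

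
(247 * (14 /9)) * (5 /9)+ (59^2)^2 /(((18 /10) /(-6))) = -3271670180 /81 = -40390989.88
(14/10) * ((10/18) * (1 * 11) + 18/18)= 448/45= 9.96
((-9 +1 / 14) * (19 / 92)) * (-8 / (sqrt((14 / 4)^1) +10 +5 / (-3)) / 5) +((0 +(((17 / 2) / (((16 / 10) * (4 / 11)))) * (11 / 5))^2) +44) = 843355210611 / 782774272 -4275 * sqrt(14) / 191107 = 1077.31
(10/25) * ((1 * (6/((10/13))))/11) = 78/275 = 0.28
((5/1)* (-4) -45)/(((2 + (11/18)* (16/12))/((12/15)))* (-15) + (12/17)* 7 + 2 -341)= 9945/59186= 0.17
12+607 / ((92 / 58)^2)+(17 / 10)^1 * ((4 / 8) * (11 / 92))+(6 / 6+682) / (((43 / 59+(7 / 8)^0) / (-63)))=-17724102943 / 719440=-24635.97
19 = 19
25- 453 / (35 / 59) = -25852 / 35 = -738.63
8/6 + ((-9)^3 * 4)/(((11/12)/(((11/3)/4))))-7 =-8765/3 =-2921.67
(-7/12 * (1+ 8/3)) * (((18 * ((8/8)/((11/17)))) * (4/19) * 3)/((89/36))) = -25704/1691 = -15.20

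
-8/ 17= -0.47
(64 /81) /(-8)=-8 /81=-0.10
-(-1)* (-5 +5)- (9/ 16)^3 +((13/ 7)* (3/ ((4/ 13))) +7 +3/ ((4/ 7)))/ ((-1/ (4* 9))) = -31339503/ 28672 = -1093.04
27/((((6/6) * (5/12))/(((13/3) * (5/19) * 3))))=221.68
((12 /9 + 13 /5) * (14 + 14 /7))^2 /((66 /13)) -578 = 1500734 /7425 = 202.12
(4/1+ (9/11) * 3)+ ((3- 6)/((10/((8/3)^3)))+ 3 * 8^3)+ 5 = 763174/495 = 1541.77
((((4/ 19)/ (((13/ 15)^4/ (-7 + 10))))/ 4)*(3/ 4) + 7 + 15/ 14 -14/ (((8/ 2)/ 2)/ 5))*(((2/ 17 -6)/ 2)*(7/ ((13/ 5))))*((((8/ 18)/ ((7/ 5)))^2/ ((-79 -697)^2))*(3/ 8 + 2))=0.00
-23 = -23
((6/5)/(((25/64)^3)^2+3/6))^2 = 18889465931478580854784/3326190114894963039025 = 5.68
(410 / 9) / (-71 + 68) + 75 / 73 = -14.16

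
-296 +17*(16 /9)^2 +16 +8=-17680 /81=-218.27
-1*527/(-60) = 527/60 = 8.78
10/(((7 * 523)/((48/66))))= 80/40271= 0.00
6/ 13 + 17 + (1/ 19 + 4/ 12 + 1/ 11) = 146216/ 8151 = 17.94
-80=-80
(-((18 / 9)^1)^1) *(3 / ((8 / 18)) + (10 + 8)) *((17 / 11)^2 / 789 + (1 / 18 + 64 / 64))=-606371 / 11572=-52.40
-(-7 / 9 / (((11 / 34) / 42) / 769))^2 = -6565422286864 / 1089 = -6028854257.91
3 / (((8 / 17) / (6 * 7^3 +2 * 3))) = 13158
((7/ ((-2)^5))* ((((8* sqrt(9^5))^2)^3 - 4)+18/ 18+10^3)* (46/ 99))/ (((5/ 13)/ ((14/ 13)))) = -60827711798160766346531/ 3960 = -15360533282363829885.49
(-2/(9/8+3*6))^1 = -16/153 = -0.10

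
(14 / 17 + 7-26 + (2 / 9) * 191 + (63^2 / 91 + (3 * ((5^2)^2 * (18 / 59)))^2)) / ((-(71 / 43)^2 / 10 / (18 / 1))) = -83799095427097600 / 3878046341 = -21608585.37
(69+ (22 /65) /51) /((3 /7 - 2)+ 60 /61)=-97679239 /832065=-117.39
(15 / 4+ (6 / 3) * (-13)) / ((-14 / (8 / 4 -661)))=-58651 / 56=-1047.34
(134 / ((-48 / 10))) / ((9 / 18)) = -335 / 6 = -55.83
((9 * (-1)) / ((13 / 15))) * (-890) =120150 / 13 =9242.31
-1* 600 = -600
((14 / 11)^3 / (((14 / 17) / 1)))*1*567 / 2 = 944622 / 1331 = 709.71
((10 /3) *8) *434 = 34720 /3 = 11573.33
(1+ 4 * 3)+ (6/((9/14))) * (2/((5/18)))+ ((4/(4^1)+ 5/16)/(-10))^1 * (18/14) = 2561/32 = 80.03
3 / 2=1.50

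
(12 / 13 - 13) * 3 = -471 / 13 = -36.23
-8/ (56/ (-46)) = 46/ 7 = 6.57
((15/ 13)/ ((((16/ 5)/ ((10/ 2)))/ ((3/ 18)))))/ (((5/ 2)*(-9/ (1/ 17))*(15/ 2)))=-5/ 47736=-0.00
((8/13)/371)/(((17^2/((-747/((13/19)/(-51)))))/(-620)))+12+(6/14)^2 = -1387438287/7461181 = -185.95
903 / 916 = 0.99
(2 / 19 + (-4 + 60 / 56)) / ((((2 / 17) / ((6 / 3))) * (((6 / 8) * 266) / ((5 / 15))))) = -12767 / 159201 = -0.08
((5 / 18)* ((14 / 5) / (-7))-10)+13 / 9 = -26 / 3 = -8.67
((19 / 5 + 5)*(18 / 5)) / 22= 36 / 25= 1.44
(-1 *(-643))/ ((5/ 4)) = 2572/ 5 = 514.40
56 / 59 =0.95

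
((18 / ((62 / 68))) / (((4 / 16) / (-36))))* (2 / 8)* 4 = -88128 / 31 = -2842.84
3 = 3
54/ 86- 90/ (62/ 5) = -8838/ 1333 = -6.63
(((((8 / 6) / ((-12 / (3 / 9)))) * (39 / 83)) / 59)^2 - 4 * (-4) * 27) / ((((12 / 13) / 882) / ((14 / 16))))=3741678308054323 / 10359623088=361179.00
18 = 18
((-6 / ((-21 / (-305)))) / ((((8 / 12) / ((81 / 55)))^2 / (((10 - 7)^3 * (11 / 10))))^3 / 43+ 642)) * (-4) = 3485197431596319589620 / 6419048056467295178587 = 0.54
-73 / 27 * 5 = -365 / 27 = -13.52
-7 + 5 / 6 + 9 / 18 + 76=211 / 3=70.33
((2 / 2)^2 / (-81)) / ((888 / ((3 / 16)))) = -1 / 383616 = -0.00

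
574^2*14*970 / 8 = 559285510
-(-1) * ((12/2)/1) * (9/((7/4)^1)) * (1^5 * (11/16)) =297/14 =21.21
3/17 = 0.18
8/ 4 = 2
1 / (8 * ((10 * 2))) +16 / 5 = 513 / 160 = 3.21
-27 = -27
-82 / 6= -41 / 3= -13.67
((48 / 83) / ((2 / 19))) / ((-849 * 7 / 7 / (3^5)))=-36936 / 23489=-1.57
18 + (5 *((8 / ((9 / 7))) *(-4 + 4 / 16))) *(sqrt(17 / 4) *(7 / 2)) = -823.80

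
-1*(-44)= 44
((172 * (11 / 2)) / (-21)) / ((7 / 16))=-15136 / 147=-102.97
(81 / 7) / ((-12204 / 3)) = -9 / 3164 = -0.00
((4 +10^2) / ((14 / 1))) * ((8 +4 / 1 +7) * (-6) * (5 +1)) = -35568 / 7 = -5081.14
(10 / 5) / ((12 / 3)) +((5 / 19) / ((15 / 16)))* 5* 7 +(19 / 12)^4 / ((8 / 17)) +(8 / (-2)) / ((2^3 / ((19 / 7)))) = 492504869 / 22063104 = 22.32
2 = 2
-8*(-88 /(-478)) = -352 /239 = -1.47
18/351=2/39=0.05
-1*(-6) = 6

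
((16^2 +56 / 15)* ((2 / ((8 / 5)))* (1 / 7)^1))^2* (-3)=-948676 / 147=-6453.58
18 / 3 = 6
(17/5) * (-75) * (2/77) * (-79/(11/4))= 161160/847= 190.27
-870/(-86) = 435/43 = 10.12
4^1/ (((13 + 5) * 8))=0.03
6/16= 3/8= 0.38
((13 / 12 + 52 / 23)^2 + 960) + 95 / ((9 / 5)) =78001289 / 76176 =1023.96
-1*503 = -503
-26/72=-13/36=-0.36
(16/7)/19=16/133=0.12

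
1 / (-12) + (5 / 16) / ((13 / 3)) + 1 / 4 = 149 / 624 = 0.24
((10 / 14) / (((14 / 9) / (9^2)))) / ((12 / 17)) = 20655 / 392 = 52.69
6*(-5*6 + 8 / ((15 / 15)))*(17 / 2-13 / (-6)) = -1408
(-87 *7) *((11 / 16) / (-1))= 6699 / 16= 418.69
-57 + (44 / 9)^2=-33.10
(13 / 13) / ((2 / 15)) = 15 / 2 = 7.50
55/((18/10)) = 275/9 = 30.56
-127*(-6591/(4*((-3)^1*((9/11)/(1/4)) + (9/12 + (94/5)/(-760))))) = -4373622825/190042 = -23013.98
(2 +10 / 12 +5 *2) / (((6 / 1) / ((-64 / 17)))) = -1232 / 153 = -8.05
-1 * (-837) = 837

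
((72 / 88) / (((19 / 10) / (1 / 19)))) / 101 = 90 / 401071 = 0.00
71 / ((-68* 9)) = -71 / 612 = -0.12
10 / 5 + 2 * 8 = 18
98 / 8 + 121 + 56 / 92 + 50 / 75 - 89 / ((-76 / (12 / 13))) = 9244555 / 68172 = 135.61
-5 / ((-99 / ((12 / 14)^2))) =20 / 539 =0.04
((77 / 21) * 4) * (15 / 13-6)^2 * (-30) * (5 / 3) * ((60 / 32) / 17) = -5457375 / 2873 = -1899.54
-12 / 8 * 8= -12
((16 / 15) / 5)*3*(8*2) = 256 / 25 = 10.24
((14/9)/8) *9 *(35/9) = 245/36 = 6.81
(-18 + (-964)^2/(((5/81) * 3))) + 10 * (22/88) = 50181829/10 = 5018182.90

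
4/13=0.31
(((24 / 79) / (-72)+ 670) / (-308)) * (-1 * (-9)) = -476367 / 24332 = -19.58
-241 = -241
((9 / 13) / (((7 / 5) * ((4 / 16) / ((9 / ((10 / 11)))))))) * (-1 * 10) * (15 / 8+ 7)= -316305 / 182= -1737.94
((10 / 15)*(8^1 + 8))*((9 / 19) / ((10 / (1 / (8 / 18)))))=108 / 95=1.14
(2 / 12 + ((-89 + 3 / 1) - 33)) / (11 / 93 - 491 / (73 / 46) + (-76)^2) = -1613519 / 74227138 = -0.02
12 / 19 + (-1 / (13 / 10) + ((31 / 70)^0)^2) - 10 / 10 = -0.14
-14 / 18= -7 / 9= -0.78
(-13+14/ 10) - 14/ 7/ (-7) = -11.31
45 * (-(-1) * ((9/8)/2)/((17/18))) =3645/136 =26.80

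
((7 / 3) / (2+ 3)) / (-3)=-7 / 45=-0.16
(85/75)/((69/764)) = 12988/1035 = 12.55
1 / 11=0.09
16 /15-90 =-1334 /15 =-88.93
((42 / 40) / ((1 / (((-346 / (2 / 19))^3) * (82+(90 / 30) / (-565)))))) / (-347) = 34550360601818901 / 3921100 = 8811394915.16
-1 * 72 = -72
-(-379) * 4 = 1516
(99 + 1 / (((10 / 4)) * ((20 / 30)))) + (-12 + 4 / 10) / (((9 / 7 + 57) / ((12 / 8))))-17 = 11193 / 136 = 82.30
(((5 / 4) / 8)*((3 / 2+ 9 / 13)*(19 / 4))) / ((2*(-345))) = -361 / 153088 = -0.00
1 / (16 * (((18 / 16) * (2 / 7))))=7 / 36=0.19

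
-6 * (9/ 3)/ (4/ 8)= -36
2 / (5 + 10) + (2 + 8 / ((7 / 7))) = 152 / 15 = 10.13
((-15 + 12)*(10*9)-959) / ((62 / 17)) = -20893 / 62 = -336.98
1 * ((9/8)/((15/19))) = 57/40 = 1.42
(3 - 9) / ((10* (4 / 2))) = -3 / 10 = -0.30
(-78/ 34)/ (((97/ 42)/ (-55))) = 90090/ 1649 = 54.63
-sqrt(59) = -7.68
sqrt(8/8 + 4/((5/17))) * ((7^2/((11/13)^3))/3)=107653 * sqrt(365)/19965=103.02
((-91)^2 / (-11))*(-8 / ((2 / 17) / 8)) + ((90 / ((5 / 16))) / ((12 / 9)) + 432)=4511992 / 11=410181.09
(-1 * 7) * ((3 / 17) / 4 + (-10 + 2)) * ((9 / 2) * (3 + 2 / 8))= 443079 / 544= 814.48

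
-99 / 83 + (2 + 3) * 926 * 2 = 9258.81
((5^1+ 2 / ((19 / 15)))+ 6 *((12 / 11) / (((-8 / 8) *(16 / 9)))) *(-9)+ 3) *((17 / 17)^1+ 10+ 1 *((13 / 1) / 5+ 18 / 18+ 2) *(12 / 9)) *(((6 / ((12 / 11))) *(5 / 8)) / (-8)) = -338.94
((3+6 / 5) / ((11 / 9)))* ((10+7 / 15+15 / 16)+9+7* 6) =943551 / 4400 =214.44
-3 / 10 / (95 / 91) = -273 / 950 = -0.29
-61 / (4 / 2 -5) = 20.33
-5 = -5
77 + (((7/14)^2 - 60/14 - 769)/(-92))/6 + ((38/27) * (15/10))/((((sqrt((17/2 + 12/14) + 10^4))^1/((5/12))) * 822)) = 95 * sqrt(1961834)/12440269656 + 403919/5152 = 78.40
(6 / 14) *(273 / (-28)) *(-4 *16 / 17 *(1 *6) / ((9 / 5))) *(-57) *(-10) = 3556800 / 119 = 29889.08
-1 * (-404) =404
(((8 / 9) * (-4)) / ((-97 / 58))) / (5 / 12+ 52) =7424 / 183039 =0.04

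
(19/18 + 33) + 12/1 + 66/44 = 428/9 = 47.56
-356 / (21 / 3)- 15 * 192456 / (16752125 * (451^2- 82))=-26945445067364 / 529826158225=-50.86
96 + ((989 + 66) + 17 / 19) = 21886 / 19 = 1151.89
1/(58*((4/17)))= 17/232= 0.07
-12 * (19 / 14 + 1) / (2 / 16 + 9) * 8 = -12672 / 511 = -24.80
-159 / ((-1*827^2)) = 159 / 683929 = 0.00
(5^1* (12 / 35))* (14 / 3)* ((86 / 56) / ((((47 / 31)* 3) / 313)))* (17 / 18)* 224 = 226972576 / 1269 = 178859.40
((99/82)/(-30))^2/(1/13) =14157/672400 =0.02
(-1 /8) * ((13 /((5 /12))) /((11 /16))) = -312 /55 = -5.67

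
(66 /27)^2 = 484 /81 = 5.98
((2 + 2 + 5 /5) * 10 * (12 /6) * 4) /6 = 200 /3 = 66.67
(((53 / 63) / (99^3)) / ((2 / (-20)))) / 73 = -530 / 4462405101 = -0.00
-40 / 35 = -8 / 7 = -1.14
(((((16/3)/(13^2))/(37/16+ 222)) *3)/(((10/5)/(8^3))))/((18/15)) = 163840/1819623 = 0.09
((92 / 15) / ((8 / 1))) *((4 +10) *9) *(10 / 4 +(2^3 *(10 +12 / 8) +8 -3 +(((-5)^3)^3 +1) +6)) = -1886615871 / 10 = -188661587.10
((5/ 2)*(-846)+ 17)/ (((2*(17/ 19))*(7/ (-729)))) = 14529699/ 119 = 122098.31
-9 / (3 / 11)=-33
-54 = -54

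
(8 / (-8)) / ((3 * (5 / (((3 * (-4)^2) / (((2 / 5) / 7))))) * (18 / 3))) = -28 / 3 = -9.33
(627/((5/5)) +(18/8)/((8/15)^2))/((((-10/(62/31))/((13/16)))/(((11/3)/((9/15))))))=-7747597/12288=-630.50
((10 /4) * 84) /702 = 35 /117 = 0.30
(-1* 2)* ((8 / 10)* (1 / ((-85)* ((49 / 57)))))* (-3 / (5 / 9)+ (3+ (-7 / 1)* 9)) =-1.43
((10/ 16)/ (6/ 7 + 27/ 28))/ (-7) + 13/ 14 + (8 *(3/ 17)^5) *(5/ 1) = 26429714/ 29816997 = 0.89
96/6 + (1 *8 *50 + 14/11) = 4590/11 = 417.27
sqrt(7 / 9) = sqrt(7) / 3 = 0.88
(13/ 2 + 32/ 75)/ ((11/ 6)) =1039/ 275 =3.78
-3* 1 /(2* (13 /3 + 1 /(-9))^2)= -243 /2888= -0.08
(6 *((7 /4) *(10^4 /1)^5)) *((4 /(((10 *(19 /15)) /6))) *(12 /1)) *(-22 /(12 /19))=-831600000000000000000000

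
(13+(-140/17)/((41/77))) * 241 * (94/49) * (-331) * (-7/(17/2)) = -25779753612/82943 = -310812.89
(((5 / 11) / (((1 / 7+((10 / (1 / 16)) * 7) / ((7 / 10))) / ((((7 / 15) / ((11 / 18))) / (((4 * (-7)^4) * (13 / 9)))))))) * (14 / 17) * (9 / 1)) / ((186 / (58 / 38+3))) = 3483 / 1234945454743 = 0.00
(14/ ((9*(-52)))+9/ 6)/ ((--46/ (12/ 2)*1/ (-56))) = -9632/ 897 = -10.74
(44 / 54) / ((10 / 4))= 44 / 135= 0.33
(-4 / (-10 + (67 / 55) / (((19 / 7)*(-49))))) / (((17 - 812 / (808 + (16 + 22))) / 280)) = 693110880 / 99355469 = 6.98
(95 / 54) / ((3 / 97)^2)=893855 / 486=1839.21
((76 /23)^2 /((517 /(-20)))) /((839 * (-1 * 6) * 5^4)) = 11552 /86047735125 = 0.00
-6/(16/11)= -33/8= -4.12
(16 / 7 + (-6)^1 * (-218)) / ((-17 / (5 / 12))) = -11465 / 357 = -32.11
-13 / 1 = -13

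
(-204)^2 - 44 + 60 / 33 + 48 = 457840 / 11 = 41621.82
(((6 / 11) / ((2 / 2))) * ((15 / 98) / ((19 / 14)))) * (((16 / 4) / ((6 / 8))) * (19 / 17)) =0.37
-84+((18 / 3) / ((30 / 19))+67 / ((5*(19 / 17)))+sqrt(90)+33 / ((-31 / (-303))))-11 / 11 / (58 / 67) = 3*sqrt(10)+8649227 / 34162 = 262.67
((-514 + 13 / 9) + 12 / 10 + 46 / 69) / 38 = -22981 / 1710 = -13.44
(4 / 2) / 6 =0.33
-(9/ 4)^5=-57.67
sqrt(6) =2.45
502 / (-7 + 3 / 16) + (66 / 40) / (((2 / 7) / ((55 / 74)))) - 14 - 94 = -11446999 / 64528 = -177.40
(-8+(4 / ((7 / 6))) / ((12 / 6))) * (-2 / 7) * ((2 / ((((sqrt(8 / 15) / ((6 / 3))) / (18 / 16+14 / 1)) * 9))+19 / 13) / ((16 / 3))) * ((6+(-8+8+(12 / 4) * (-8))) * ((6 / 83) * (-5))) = 169290 / 52871+59895 * sqrt(30) / 16268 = 23.37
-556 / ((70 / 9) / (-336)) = 120096 / 5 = 24019.20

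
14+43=57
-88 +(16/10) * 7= -384/5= -76.80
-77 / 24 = -3.21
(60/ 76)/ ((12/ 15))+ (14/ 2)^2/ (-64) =269/ 1216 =0.22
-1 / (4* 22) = -1 / 88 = -0.01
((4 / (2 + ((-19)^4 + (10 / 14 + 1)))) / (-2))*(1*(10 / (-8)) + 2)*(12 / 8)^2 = -0.00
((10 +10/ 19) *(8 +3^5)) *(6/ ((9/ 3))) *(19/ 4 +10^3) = 100876900/ 19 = 5309310.53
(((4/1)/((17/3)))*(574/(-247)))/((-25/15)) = 20664/20995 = 0.98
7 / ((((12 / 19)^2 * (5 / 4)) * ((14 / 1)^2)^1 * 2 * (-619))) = -361 / 6239520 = -0.00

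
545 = 545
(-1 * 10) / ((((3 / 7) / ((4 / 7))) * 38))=-20 / 57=-0.35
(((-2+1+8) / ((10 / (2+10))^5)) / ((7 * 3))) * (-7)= -18144 / 3125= -5.81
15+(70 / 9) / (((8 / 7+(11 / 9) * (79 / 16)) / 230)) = 382345 / 1447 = 264.23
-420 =-420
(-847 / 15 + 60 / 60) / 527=-832 / 7905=-0.11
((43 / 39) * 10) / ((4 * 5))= 0.55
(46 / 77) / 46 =1 / 77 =0.01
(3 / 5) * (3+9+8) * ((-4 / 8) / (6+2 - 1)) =-6 / 7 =-0.86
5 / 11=0.45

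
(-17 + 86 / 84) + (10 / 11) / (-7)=-16.11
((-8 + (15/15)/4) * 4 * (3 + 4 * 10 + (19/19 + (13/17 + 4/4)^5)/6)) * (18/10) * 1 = -36459995559/14198570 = -2567.86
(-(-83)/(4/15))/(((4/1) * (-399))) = -415/2128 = -0.20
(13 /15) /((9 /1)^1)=13 /135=0.10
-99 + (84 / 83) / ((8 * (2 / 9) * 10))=-328491 / 3320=-98.94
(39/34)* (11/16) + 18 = 10221/544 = 18.79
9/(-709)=-9/709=-0.01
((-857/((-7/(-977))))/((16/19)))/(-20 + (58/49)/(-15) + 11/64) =6681566220/936427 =7135.17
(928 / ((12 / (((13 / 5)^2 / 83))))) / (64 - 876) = -338 / 43575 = -0.01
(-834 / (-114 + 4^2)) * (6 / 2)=1251 / 49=25.53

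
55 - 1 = 54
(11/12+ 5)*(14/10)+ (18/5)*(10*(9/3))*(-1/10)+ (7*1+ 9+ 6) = 1169/60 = 19.48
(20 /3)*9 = 60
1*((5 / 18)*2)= 5 / 9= 0.56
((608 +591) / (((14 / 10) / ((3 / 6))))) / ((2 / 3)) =17985 / 28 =642.32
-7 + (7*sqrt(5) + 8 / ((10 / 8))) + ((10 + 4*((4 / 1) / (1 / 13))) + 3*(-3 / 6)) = 7*sqrt(5) + 2159 / 10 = 231.55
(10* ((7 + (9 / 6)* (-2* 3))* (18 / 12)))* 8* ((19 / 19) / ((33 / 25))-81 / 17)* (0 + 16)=2877440 / 187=15387.38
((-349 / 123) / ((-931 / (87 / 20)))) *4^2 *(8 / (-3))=-323872 / 572565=-0.57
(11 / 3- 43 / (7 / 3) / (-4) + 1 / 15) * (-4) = -3503 / 105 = -33.36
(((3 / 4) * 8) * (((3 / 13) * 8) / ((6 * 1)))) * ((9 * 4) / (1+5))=144 / 13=11.08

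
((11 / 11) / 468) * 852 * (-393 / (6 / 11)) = -102311 / 78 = -1311.68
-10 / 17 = -0.59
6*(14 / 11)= 84 / 11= 7.64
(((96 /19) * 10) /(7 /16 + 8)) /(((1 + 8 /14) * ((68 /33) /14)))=25088 /969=25.89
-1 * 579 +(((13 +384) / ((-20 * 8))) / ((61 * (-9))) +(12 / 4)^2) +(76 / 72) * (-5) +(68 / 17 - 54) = -6102667 / 9760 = -625.27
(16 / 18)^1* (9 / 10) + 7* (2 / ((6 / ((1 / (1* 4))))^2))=1187 / 1440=0.82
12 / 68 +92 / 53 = 1723 / 901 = 1.91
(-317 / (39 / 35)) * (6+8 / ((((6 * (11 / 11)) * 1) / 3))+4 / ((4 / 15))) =-277375 / 39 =-7112.18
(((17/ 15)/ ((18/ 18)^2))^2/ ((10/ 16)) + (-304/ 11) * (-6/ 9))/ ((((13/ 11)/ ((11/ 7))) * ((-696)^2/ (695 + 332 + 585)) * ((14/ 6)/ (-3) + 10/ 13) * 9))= -140433007/ 119211750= -1.18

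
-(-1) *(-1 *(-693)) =693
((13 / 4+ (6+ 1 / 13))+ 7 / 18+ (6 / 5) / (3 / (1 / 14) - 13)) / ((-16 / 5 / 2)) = -662123 / 108576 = -6.10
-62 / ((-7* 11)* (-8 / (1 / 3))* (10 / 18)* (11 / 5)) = -93 / 3388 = -0.03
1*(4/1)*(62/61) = 248/61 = 4.07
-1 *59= -59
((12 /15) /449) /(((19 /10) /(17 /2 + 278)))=2292 /8531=0.27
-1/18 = -0.06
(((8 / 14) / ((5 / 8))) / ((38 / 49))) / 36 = 28 / 855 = 0.03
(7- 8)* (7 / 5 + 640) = -3207 / 5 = -641.40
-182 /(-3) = 182 /3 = 60.67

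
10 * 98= 980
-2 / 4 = -1 / 2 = -0.50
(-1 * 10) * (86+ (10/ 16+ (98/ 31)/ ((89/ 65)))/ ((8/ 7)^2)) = -623286415/ 706304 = -882.46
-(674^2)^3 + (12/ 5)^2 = -2343685795518414256/ 25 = -93747431820736570.24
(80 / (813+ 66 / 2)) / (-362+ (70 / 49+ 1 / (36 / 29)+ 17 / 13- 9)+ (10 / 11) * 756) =0.00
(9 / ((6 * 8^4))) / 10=3 / 81920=0.00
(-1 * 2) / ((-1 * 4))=1 / 2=0.50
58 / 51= 1.14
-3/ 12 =-1/ 4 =-0.25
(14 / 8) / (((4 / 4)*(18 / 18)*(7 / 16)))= 4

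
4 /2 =2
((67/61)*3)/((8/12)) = 603/122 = 4.94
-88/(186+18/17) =-374/795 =-0.47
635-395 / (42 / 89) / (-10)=60371 / 84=718.70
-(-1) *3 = 3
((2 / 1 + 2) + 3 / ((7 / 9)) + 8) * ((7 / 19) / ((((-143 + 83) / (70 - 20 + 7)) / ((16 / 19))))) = -444 / 95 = -4.67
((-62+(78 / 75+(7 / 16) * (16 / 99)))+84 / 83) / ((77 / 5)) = -12300283 / 3163545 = -3.89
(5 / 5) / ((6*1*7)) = 1 / 42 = 0.02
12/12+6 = 7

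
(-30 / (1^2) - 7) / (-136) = 37 / 136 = 0.27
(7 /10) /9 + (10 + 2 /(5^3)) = 10.09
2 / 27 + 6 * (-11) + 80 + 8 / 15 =1972 / 135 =14.61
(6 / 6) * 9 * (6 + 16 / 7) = 522 / 7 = 74.57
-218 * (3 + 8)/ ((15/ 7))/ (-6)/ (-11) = -763/ 45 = -16.96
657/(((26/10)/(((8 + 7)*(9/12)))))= 147825/52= 2842.79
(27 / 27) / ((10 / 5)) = 1 / 2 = 0.50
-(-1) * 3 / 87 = 1 / 29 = 0.03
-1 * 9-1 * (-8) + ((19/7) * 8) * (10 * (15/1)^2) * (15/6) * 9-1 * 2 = 7694979/7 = 1099282.71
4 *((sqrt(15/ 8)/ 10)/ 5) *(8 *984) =3936 *sqrt(30)/ 25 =862.33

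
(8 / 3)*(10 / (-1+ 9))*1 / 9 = 10 / 27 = 0.37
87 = 87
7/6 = 1.17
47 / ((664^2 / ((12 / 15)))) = 47 / 551120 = 0.00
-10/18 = -5/9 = -0.56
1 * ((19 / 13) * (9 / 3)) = 57 / 13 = 4.38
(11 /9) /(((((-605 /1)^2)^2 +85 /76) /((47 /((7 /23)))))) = 903716 /641468951397855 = 0.00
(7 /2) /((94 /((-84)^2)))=12348 /47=262.72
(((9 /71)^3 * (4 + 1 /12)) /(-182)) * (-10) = 8505 /18611372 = 0.00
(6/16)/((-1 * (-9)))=0.04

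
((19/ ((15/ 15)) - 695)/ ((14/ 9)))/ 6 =-507/ 7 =-72.43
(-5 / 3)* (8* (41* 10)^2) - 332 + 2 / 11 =-73974950 / 33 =-2241665.15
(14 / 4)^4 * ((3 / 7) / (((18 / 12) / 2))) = 343 / 4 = 85.75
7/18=0.39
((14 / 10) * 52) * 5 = 364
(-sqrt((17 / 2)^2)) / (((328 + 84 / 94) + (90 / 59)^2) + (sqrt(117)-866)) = 1365129772899 * sqrt(13) / 15304018943684726 + 121673895031408 / 7652009471842363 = 0.02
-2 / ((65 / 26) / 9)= -36 / 5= -7.20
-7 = -7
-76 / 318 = -0.24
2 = 2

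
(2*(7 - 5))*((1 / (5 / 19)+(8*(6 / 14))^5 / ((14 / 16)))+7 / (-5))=1279666992 / 588245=2175.40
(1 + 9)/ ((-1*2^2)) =-5/ 2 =-2.50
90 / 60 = 3 / 2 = 1.50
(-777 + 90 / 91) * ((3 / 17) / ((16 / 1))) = -211851 / 24752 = -8.56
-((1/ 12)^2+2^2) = -577/ 144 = -4.01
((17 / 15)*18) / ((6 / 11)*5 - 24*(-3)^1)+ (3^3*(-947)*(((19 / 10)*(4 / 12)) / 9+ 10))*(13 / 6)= -4585882189 / 8220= -557893.21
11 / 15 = 0.73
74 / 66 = 37 / 33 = 1.12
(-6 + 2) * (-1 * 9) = 36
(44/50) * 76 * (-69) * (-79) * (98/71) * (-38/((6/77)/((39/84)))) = -202230624596/1775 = -113932746.25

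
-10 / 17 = -0.59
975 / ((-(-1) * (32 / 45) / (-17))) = -745875 / 32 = -23308.59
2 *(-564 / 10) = -564 / 5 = -112.80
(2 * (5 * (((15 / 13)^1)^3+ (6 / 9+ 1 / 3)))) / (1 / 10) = 557200 / 2197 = 253.62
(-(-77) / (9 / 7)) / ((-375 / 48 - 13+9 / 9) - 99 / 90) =-2.86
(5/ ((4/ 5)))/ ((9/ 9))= 25/ 4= 6.25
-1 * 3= -3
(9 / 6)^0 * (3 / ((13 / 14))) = 42 / 13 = 3.23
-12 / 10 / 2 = -3 / 5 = -0.60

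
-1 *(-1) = 1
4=4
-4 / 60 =-1 / 15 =-0.07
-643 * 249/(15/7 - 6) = 373583/9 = 41509.22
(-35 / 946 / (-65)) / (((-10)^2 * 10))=0.00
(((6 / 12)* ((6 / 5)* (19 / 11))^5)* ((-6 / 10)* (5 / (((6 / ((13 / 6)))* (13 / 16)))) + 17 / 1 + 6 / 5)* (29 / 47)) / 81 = 26424928528 / 10751984375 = 2.46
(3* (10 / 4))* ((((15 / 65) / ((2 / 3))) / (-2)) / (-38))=135 / 3952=0.03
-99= -99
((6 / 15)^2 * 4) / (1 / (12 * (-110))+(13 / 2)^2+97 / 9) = 12672 / 1049935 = 0.01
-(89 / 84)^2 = -7921 / 7056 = -1.12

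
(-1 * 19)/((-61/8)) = 152/61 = 2.49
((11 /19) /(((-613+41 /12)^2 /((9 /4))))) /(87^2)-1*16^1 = -1243671136364 /77729446025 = -16.00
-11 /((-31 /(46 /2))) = 253 /31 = 8.16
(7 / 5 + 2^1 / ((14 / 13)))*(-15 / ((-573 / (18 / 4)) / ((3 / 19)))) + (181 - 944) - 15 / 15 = -1021387 / 1337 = -763.94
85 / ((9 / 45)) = 425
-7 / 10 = -0.70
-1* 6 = -6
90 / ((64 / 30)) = 675 / 16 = 42.19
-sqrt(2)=-1.41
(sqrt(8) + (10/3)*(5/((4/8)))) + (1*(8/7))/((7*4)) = 2*sqrt(2) + 4906/147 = 36.20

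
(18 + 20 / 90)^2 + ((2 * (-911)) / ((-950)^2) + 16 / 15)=12175734209 / 36551250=333.11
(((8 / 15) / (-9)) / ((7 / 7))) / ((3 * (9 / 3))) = -0.01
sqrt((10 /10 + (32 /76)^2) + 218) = sqrt(79123) /19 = 14.80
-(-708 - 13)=721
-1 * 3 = -3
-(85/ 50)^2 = -289/ 100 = -2.89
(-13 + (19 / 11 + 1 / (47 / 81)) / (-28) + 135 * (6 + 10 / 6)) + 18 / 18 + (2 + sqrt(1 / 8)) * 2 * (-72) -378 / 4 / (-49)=5332997 / 7238 -36 * sqrt(2)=685.89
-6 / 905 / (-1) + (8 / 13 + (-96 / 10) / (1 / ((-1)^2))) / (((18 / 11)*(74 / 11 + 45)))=-5995654 / 60248565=-0.10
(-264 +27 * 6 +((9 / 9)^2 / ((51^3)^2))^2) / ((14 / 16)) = -252657545010507075130408 / 2167405410629349909207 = -116.57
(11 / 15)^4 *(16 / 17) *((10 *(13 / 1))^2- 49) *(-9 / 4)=-328953988 / 31875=-10320.13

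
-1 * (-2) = 2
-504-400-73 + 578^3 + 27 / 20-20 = 193099556.35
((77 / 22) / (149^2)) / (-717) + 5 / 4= 79590571 / 63672468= 1.25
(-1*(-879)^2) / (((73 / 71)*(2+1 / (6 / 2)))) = -164572533 / 511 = -322059.75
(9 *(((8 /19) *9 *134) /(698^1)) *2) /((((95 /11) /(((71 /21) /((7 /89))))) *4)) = 502967124 /30867305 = 16.29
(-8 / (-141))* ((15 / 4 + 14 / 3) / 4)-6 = -4975 / 846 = -5.88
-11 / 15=-0.73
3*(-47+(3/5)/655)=-461766/3275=-141.00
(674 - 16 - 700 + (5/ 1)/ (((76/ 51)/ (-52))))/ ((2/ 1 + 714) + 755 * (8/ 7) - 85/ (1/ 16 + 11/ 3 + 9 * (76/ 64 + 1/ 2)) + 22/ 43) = -0.14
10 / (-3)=-10 / 3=-3.33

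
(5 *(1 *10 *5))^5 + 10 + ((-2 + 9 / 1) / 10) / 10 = 97656250001007 / 100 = 976562500010.07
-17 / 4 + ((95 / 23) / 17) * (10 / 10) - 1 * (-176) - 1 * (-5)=276817 / 1564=176.99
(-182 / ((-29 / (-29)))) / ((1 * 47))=-182 / 47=-3.87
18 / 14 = 9 / 7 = 1.29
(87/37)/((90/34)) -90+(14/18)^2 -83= -2570029/14985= -171.51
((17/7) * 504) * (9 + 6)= 18360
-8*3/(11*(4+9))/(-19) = 0.01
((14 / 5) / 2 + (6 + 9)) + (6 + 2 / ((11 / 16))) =1392 / 55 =25.31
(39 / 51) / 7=13 / 119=0.11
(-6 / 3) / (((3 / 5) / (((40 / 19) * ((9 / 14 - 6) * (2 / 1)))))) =10000 / 133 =75.19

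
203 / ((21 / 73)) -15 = 2072 / 3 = 690.67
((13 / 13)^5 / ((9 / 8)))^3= 0.70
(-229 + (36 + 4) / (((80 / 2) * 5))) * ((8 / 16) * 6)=-686.40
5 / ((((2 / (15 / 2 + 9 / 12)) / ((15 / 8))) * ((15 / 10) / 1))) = 825 / 32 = 25.78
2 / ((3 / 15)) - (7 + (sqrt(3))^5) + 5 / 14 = 47 / 14 - 9 * sqrt(3) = -12.23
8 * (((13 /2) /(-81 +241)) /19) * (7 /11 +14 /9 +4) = 7969 /75240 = 0.11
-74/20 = -37/10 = -3.70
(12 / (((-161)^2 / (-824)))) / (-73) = 0.01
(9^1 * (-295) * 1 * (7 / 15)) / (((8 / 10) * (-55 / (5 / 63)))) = 295 / 132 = 2.23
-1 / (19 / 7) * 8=-56 / 19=-2.95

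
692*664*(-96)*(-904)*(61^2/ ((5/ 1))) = 148379364728832/ 5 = 29675872945766.40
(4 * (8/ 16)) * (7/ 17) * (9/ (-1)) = -126/ 17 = -7.41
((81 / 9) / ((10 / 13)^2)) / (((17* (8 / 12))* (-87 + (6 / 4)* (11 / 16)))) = -6084 / 389725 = -0.02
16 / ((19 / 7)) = 112 / 19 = 5.89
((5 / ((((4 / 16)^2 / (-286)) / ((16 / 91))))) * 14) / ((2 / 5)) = -140800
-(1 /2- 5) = 9 /2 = 4.50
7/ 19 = 0.37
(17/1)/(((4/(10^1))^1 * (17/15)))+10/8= 155/4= 38.75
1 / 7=0.14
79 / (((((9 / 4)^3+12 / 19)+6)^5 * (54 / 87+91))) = 6091061210818543616 / 13430708687997082418596875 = 0.00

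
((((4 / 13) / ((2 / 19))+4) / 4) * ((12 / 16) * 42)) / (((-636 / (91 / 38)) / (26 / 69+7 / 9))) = -175665 / 741152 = -0.24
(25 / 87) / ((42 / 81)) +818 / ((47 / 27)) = 8977491 / 19082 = 470.47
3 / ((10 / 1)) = 0.30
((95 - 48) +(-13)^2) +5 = 221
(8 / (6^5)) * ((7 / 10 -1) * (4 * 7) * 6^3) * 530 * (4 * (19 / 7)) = -32224 / 3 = -10741.33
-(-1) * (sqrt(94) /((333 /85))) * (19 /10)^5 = 42093683 * sqrt(94) /6660000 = 61.28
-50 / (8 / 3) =-75 / 4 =-18.75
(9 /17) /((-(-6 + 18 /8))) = 0.14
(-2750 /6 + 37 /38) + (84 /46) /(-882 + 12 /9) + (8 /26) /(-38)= -457.37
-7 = -7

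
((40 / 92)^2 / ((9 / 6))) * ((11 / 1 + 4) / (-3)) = -1000 / 1587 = -0.63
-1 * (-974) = 974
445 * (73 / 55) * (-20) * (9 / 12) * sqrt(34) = -97455 * sqrt(34) / 11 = -51659.58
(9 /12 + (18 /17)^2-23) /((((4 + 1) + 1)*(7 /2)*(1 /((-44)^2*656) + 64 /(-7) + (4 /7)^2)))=54285246400 /475676830221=0.11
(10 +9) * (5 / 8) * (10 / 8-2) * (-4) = 285 / 8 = 35.62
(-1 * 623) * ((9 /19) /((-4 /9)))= 50463 /76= 663.99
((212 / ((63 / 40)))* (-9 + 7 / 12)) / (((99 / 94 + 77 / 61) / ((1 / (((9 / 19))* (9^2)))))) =-23327517520 / 1829318337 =-12.75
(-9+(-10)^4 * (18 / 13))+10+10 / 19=13847.68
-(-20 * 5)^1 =100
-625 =-625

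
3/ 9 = 0.33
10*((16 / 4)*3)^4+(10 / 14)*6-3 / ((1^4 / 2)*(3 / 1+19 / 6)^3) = 207364.26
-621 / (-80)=621 / 80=7.76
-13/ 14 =-0.93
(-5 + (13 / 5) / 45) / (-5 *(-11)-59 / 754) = -838448 / 9317475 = -0.09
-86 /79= -1.09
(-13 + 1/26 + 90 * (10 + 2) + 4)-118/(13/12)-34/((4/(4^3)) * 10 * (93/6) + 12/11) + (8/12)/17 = 2412290065/2515422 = 959.00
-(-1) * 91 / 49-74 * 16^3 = -2121715 / 7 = -303102.14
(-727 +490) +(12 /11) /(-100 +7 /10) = -862957 /3641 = -237.01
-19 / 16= -1.19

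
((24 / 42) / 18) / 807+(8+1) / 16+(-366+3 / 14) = -297092983 / 813456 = -365.22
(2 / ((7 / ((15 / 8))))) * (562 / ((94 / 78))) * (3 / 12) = 164385 / 2632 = 62.46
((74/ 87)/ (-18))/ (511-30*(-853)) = -37/ 20437083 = -0.00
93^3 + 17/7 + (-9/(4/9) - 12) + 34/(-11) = 804324.09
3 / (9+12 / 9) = 9 / 31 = 0.29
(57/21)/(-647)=-19/4529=-0.00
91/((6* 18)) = 91/108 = 0.84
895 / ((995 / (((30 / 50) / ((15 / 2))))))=358 / 4975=0.07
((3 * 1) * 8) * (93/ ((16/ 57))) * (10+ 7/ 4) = 93430.12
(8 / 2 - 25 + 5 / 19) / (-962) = 197 / 9139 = 0.02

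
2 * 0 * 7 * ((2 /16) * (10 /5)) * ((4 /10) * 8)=0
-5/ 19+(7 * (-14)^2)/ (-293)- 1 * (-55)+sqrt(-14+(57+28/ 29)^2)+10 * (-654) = -36129528/ 5567+sqrt(2813987)/ 29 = -6432.10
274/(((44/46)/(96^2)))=29039616/11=2639965.09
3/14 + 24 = 339/14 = 24.21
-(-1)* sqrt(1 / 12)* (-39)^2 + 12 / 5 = 12 / 5 + 507* sqrt(3) / 2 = 441.47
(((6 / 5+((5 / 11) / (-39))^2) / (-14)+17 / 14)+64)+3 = 438845702 / 6441435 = 68.13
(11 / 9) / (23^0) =11 / 9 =1.22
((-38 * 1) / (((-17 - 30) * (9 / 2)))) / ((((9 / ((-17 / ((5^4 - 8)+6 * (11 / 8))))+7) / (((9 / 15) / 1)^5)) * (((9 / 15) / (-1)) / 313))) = 14558256 / 647219375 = 0.02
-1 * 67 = -67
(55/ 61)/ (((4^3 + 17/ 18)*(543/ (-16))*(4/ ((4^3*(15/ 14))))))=-633600/ 90348503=-0.01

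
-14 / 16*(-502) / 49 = 251 / 28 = 8.96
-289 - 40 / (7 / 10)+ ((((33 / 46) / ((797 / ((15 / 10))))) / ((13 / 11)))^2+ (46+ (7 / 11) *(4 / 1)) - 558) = -59860340666071747 / 69963210004688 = -855.60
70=70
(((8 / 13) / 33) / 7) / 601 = 8 / 1804803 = 0.00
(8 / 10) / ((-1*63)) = -4 / 315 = -0.01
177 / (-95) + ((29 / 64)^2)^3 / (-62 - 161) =-2712482974462151 / 1455822114652160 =-1.86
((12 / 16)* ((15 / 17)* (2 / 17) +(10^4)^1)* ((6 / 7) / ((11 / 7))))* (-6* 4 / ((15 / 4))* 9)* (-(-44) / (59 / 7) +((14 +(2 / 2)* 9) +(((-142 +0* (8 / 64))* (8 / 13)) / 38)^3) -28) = 55610542393436448 / 19765024721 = 2813583.25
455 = 455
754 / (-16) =-47.12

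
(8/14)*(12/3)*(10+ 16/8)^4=331776/7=47396.57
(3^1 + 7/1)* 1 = 10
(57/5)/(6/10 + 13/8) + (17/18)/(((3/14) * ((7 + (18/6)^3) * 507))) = 12484991/2436642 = 5.12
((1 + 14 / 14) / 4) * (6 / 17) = 3 / 17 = 0.18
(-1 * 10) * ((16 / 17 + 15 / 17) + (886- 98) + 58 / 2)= -139200 / 17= -8188.24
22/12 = 11/6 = 1.83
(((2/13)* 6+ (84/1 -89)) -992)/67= -12949/871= -14.87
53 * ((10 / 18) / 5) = 53 / 9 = 5.89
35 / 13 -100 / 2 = -615 / 13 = -47.31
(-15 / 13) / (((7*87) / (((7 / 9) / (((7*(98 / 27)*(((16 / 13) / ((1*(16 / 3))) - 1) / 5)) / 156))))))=585 / 9947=0.06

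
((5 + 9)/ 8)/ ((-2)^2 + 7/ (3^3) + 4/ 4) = 0.33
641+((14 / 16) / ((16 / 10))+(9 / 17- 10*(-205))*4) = 9621907 / 1088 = 8843.66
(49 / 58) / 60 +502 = 1747009 / 3480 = 502.01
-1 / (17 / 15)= -15 / 17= -0.88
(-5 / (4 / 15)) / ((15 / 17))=-85 / 4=-21.25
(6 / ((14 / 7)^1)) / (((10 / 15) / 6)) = 27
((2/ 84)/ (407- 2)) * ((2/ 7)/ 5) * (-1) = -1/ 297675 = -0.00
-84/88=-21/22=-0.95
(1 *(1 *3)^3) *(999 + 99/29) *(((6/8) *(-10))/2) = -5886675/58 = -101494.40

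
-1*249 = -249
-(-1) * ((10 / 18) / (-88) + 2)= 1579 / 792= 1.99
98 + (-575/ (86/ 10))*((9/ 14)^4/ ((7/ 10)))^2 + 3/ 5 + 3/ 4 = 370689568637569/ 3886859426240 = 95.37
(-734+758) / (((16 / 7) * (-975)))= -7 / 650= -0.01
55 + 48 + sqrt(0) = 103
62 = 62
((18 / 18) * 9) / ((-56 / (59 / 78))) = -0.12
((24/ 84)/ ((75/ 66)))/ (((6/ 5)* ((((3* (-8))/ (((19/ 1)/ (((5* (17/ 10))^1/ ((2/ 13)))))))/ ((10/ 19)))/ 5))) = -110/ 13923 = -0.01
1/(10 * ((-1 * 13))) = -1/130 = -0.01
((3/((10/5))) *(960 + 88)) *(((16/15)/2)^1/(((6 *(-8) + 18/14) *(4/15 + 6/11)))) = -161392/7303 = -22.10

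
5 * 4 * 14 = 280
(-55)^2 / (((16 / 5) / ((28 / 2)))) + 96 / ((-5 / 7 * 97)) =51343999 / 3880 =13232.99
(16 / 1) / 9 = 16 / 9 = 1.78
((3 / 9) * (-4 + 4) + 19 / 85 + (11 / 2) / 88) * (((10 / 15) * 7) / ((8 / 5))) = 2723 / 3264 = 0.83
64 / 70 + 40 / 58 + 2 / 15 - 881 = -535471 / 609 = -879.26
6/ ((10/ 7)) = 21/ 5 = 4.20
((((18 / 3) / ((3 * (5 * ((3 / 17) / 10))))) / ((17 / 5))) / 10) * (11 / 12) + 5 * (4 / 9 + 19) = 97.83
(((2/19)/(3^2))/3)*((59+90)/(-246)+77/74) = 3958/2334663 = 0.00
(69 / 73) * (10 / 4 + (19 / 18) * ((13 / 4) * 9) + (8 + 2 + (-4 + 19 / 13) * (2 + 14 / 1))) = 19803 / 7592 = 2.61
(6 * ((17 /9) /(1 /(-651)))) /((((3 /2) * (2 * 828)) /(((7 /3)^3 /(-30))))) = 1265327 /1006020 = 1.26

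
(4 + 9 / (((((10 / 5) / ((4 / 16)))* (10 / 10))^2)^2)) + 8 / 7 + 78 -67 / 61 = 143499011 / 1748992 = 82.05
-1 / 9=-0.11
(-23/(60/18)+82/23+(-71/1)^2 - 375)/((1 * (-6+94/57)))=-1071.66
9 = 9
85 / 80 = 17 / 16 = 1.06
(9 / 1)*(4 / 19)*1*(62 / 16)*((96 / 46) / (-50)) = -3348 / 10925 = -0.31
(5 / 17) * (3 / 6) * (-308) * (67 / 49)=-7370 / 119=-61.93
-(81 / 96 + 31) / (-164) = 1019 / 5248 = 0.19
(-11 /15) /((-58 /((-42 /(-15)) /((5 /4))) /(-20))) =-1232 /2175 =-0.57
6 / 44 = 3 / 22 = 0.14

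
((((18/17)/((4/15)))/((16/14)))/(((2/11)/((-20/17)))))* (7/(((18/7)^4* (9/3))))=-32353475/26967168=-1.20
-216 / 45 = -4.80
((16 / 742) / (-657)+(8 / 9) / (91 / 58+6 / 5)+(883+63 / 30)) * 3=23740057987 / 8937390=2656.26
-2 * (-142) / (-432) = -71 / 108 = -0.66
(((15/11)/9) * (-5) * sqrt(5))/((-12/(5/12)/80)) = 625 * sqrt(5)/297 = 4.71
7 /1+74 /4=51 /2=25.50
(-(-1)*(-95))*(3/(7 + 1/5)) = -475/12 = -39.58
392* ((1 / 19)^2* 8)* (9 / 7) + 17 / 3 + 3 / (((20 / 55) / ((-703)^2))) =17662608383 / 4332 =4077241.09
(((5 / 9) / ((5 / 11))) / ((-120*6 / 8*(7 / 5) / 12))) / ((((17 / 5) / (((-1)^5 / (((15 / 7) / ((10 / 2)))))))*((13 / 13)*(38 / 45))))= 275 / 2907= 0.09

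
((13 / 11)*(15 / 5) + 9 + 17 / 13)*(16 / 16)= 1981 / 143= 13.85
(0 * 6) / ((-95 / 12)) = 0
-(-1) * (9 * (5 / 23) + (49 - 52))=-24 / 23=-1.04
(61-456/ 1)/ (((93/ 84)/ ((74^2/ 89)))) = -21951.63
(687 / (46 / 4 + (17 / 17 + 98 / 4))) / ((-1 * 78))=-229 / 962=-0.24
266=266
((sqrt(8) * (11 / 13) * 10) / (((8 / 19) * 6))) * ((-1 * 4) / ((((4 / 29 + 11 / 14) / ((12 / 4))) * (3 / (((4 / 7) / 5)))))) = -48488 * sqrt(2) / 14625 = -4.69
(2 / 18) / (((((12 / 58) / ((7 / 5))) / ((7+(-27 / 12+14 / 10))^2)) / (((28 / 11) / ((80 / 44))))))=2388701 / 60000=39.81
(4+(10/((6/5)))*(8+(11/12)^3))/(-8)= -399611/41472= -9.64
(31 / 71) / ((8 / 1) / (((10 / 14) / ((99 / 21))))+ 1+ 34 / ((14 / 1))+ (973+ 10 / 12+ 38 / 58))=188790 / 445671757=0.00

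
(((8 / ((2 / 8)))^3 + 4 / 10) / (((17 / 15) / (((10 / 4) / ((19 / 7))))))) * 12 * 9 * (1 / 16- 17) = -62938675485 / 1292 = -48714145.11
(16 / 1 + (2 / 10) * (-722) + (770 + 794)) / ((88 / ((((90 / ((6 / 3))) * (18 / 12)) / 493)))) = 96903 / 43384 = 2.23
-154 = -154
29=29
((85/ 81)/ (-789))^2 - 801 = -3271572577856/ 4084360281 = -801.00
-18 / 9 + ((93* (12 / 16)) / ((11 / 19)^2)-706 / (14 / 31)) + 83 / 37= -169850531 / 125356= -1354.95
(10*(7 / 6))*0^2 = 0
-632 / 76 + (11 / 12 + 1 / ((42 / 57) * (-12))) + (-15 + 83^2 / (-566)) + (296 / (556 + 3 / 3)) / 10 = -29040992319 / 838596920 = -34.63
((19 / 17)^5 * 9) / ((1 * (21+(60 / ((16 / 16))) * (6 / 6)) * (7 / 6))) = 4952198 / 29816997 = 0.17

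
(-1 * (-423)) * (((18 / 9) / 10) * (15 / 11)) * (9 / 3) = 3807 / 11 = 346.09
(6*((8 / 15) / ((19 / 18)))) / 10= 0.30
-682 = -682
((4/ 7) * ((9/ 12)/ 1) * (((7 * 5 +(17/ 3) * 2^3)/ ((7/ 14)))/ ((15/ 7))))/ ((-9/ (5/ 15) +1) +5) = -1.53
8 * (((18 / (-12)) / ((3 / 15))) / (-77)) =60 / 77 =0.78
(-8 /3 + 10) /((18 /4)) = 44 /27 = 1.63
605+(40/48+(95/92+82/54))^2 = 3803682529/6170256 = 616.45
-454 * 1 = -454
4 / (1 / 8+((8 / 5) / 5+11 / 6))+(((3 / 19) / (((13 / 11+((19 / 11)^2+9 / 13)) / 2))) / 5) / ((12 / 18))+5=746999216 / 110255385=6.78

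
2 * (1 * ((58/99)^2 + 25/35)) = 145106/68607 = 2.12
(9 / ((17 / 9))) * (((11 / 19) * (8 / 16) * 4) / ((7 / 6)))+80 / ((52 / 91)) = 327232 / 2261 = 144.73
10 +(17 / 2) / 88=1777 / 176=10.10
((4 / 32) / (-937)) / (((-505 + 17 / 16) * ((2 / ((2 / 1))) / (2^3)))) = 0.00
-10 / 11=-0.91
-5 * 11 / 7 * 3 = -165 / 7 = -23.57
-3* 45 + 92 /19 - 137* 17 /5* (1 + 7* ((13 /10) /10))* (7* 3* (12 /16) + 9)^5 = -8262450575.62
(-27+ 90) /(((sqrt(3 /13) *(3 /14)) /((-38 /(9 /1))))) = -3724 *sqrt(39) /9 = -2584.04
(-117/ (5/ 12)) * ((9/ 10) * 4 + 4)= -53352/ 25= -2134.08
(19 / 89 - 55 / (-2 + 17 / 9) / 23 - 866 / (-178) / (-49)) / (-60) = -723383 / 2006060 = -0.36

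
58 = 58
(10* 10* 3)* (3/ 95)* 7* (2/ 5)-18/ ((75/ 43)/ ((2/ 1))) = 2796/ 475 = 5.89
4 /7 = 0.57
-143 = -143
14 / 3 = 4.67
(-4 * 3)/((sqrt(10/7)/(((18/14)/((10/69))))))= -1863 * sqrt(70)/175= -89.07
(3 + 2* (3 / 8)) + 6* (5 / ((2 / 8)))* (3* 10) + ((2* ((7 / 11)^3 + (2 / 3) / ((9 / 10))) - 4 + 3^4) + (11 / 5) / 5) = 3683.19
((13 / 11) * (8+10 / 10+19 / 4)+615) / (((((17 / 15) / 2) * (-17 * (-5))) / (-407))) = -3083025 / 578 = -5333.95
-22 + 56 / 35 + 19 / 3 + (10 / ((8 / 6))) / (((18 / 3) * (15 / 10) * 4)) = -1663 / 120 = -13.86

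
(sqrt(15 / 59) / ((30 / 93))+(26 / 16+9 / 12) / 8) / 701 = 19 / 44864+31 * sqrt(885) / 413590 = 0.00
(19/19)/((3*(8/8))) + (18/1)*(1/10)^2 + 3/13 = 1451/1950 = 0.74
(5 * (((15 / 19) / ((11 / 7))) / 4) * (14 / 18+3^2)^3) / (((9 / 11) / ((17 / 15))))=813.17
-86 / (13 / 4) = -344 / 13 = -26.46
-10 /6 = -5 /3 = -1.67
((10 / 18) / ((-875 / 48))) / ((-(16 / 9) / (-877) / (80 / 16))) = -2631 / 35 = -75.17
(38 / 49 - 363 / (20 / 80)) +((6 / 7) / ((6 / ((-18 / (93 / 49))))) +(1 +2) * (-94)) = -2634826 / 1519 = -1734.58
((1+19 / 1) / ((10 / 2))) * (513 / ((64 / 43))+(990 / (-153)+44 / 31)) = 11454725 / 8432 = 1358.48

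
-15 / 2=-7.50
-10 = -10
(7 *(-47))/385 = -47/55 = -0.85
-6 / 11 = -0.55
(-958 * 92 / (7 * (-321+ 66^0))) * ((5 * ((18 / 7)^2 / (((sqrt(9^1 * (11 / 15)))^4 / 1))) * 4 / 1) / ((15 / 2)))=15.93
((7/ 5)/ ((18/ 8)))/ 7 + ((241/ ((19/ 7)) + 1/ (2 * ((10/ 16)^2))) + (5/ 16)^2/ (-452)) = 44598422149/ 494668800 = 90.16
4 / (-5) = -4 / 5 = -0.80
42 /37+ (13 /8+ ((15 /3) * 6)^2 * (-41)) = -10921583 /296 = -36897.24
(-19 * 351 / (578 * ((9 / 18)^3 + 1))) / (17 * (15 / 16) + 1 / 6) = -142272 / 223397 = -0.64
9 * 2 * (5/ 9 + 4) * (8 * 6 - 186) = -11316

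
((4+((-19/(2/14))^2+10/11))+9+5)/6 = 64929/22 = 2951.32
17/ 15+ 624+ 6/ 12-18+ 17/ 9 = 54857/ 90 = 609.52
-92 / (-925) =92 / 925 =0.10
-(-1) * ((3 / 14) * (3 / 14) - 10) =-9.95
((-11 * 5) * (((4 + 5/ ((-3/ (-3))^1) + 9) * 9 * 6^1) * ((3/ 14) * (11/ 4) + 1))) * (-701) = 833828985/ 14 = 59559213.21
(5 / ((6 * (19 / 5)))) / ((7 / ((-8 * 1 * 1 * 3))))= -100 / 133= -0.75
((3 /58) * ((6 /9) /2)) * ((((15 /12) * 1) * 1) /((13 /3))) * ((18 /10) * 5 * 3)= 405 /3016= 0.13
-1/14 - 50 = -701/14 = -50.07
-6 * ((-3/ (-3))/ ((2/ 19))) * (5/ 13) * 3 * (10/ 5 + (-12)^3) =1475730/ 13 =113517.69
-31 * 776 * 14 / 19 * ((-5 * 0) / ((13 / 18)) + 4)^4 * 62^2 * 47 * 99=-1542083348348928 / 19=-81162281492048.84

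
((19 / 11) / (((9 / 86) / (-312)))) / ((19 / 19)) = -169936 / 33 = -5149.58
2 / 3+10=32 / 3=10.67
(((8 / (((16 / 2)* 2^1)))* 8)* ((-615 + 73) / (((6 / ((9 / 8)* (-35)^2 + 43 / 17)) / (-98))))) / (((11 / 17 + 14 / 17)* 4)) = 2493384551 / 300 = 8311281.84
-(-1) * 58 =58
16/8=2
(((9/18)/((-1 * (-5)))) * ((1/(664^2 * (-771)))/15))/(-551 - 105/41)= 41/1157260469990400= 0.00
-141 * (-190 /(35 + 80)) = 5358 /23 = 232.96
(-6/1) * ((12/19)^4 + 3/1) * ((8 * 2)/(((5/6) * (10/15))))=-355707936/651605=-545.90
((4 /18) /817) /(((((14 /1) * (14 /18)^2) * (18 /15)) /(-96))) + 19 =5323669 /280231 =19.00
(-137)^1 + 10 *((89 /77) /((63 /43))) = -626317 /4851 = -129.11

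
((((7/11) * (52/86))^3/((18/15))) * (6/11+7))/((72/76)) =11883814670/31429673649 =0.38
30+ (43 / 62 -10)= 20.69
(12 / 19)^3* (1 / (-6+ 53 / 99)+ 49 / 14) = 3100896 / 3710719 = 0.84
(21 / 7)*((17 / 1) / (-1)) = -51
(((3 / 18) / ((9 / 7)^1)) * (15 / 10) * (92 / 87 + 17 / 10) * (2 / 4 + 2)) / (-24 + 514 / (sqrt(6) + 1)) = 5323381 / 1482338016 + 4315801 * sqrt(6) / 1482338016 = 0.01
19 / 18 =1.06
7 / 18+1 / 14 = 29 / 63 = 0.46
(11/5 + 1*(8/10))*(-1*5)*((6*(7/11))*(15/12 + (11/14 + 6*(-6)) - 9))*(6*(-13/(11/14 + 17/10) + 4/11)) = -252106695/3509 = -71845.74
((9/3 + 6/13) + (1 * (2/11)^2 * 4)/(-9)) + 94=97.45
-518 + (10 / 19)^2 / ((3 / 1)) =-560894 / 1083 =-517.91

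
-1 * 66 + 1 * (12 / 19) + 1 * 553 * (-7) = -74791 / 19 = -3936.37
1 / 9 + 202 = 1819 / 9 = 202.11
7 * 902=6314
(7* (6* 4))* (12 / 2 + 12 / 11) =13104 / 11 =1191.27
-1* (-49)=49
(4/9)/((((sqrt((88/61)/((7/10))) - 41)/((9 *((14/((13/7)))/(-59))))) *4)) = 392 *sqrt(23485)/549867669+ 1715686/549867669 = 0.00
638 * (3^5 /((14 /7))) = 77517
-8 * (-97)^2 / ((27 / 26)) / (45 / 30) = -48322.77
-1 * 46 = -46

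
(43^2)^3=6321363049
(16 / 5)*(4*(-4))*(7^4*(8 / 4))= -1229312 / 5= -245862.40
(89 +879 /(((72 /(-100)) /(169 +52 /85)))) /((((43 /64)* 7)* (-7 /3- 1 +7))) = -61416224 /5117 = -12002.39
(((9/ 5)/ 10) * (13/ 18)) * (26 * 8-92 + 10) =819/ 50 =16.38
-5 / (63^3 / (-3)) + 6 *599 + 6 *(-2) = 298556123 / 83349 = 3582.00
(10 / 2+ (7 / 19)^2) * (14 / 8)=6489 / 722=8.99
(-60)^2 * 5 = 18000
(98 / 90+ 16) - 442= -19121 / 45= -424.91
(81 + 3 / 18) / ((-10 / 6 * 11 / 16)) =-70.84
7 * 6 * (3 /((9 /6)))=84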